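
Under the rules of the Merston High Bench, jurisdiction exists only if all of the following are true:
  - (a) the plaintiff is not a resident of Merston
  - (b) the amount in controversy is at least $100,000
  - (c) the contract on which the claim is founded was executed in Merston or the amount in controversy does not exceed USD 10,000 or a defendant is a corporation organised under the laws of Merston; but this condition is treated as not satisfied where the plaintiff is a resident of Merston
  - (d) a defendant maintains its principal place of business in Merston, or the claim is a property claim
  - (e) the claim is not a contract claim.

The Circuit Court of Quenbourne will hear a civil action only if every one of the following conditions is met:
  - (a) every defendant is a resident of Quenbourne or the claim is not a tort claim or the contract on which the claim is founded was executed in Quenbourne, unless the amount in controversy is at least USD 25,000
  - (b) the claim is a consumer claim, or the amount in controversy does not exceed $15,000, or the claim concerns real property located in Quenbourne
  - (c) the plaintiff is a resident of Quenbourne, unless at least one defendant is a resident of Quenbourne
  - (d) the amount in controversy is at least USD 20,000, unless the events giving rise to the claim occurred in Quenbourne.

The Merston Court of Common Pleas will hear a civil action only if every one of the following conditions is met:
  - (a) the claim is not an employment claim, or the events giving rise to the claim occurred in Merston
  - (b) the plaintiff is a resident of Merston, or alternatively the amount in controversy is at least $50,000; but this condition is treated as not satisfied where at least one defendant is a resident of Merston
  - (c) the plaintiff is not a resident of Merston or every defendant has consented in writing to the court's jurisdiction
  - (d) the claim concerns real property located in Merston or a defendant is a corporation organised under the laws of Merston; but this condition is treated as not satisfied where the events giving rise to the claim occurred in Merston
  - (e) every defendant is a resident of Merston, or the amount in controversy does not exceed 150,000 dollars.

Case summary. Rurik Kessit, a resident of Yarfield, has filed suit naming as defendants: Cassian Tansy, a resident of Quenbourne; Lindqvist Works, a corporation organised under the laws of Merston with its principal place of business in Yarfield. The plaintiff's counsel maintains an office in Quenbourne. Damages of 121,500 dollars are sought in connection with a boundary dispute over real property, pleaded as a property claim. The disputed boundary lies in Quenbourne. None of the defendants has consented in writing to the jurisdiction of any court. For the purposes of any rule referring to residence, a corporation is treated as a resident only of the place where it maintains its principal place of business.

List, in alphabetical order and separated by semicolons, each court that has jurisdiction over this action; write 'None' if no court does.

The Merston High Bench:
  (a) The plaintiff resides in Yarfield, which is not Merston. Satisfied.
  (b) The amount in controversy is USD 121,500, which meets the USD 100,000 floor. Satisfied.
  (c) Lindqvist Works is organised under the laws of Merston — that alternative is enough. The exception is not triggered, since the plaintiff resides in Yarfield, not Merston. Condition met.
  (d) The claim is a property claim — that alternative is enough. Met.
  (e) The claim is a property claim, not a contract claim. Satisfied.
  → Every requirement is satisfied — jurisdiction.
The Circuit Court of Quenbourne:
  (a) The claim is a property claim, not a tort claim, so this disjunct is met. Condition met.
  (b) The property lies in Quenbourne — that alternative is enough. Condition met.
  (c) The plaintiff resides in Yarfield, not Quenbourne. But Cassian Tansy resides in Quenbourne, and the 'unless' clause therefore excuses the requirement. Condition met.
  (d) The amount in controversy is 121,500 dollars, which meets the 20,000 dollars floor. Met.
  → Every requirement is satisfied — jurisdiction.
The Merston Court of Common Pleas:
  (a) The claim is a property claim, not an employment claim, so one alternative holds. Satisfied.
  (b) The amount in controversy is 121,500 dollars, which meets the USD 50,000 floor — that alternative is enough. And the carve-out is inapplicable — no defendant resides in Merston (they reside in Quenbourne, Yarfield). Condition met.
  (c) The plaintiff resides in Yarfield, which is not Merston, which satisfies one of the alternatives. Condition met.
  (d) Lindqvist Works is organised under the laws of Merston — that alternative is enough. And the carve-out is inapplicable — the operative events occurred in Quenbourne, not Merston. Met.
  (e) The amount in controversy is $121,500, within the $150,000 ceiling, so one alternative holds. Condition met.
  → Jurisdiction lies.

the Circuit Court of Quenbourne; the Merston Court of Common Pleas; the Merston High Bench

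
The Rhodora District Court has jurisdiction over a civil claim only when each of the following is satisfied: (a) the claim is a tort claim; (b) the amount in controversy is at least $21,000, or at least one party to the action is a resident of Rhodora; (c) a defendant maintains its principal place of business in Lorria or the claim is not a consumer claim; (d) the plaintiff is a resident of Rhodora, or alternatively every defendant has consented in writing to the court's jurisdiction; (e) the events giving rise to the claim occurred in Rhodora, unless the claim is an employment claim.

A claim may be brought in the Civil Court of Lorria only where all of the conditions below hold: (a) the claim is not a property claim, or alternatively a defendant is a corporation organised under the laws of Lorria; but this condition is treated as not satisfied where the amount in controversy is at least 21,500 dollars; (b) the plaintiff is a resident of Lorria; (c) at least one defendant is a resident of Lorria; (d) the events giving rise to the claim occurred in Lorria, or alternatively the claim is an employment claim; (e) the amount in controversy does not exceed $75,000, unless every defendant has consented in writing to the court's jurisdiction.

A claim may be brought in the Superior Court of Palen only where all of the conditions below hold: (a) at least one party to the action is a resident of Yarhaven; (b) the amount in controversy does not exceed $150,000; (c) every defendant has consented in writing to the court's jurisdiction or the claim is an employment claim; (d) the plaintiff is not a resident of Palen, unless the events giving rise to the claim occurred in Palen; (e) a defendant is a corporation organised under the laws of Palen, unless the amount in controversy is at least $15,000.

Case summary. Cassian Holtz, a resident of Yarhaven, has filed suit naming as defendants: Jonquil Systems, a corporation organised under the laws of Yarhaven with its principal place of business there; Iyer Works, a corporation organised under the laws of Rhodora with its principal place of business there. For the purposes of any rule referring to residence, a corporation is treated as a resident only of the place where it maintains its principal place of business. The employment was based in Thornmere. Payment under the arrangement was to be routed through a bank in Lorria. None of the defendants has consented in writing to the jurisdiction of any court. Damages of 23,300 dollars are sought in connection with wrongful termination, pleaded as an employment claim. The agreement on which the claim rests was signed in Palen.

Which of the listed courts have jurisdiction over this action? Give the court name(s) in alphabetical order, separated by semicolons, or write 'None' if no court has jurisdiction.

The Rhodora District Court:
  (a) The claim is an employment claim, not a tort claim. Not met.
  (b) The amount in controversy is USD 23,300, which meets the $21,000 floor, which satisfies one of the alternatives. Satisfied.
  (c) The claim is an employment claim, not a consumer claim, so this disjunct is met. Condition met.
  (d) The plaintiff resides in Yarhaven, not Rhodora; no such written consent has been filed — every alternative fails. Not satisfied.
  (e) The operative events occurred in Thornmere, not Rhodora. But the claim is an employment claim, and the 'unless' clause therefore excuses the requirement. Condition met.
  → Not every requirement is met — no jurisdiction.
The Civil Court of Lorria:
  (a) The claim is an employment claim, not a property claim, so one alternative holds. However, the amount in controversy is 23,300 dollars, which meets the 21,500 dollars floor, which falls within the stated exception and so defeats the condition. Not satisfied.
  (b) The plaintiff resides in Yarhaven, not Lorria. Not satisfied.
  (c) No defendant resides in Lorria (they reside in Yarhaven, Rhodora). Condition not met.
  (d) The claim is an employment claim, so one alternative holds. Condition met.
  (e) The amount in controversy is USD 23,300, within the $75,000 ceiling. Condition met.
  → Not every requirement is met — no jurisdiction.
The Superior Court of Palen:
  (a) Cassian Holtz resides in Yarhaven. Met.
  (b) The amount in controversy is USD 23,300, within the $150,000 ceiling. Satisfied.
  (c) The claim is an employment claim, so one alternative holds. Met.
  (d) The plaintiff resides in Yarhaven, which is not Palen. Met.
  (e) The corporate defendant(s) are organised in Rhodora, Yarhaven, not Palen. But the amount in controversy is $23,300, which meets the $15,000 floor, and the 'unless' clause therefore excuses the requirement. Met.
  → Jurisdiction lies.

the Superior Court of Palen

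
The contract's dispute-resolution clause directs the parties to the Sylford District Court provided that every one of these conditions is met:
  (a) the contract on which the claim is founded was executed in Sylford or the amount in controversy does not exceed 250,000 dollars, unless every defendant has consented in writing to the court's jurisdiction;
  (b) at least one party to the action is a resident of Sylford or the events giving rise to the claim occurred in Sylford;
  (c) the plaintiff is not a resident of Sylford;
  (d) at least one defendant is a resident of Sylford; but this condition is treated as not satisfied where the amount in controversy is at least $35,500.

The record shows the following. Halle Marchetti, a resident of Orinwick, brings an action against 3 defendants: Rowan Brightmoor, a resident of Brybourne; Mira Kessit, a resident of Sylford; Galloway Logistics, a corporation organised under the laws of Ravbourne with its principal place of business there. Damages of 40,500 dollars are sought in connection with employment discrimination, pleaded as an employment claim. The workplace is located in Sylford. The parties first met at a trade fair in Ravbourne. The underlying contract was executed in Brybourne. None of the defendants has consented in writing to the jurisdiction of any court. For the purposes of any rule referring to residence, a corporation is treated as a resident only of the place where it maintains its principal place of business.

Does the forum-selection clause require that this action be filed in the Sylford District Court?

No

The Sylford District Court:
  (a) The amount in controversy is $40,500, within the $250,000 ceiling — that alternative is enough. Met.
  (b) Mira Kessit resides in Sylford, which satisfies one of the alternatives. Satisfied.
  (c) The plaintiff resides in Orinwick, which is not Sylford. Met.
  (d) Mira Kessit resides in Sylford. However, the amount in controversy is 40,500 dollars, which meets the 35,500 dollars floor, which falls within the stated exception and so defeats the condition. Condition not met.
  → The clause does not apply.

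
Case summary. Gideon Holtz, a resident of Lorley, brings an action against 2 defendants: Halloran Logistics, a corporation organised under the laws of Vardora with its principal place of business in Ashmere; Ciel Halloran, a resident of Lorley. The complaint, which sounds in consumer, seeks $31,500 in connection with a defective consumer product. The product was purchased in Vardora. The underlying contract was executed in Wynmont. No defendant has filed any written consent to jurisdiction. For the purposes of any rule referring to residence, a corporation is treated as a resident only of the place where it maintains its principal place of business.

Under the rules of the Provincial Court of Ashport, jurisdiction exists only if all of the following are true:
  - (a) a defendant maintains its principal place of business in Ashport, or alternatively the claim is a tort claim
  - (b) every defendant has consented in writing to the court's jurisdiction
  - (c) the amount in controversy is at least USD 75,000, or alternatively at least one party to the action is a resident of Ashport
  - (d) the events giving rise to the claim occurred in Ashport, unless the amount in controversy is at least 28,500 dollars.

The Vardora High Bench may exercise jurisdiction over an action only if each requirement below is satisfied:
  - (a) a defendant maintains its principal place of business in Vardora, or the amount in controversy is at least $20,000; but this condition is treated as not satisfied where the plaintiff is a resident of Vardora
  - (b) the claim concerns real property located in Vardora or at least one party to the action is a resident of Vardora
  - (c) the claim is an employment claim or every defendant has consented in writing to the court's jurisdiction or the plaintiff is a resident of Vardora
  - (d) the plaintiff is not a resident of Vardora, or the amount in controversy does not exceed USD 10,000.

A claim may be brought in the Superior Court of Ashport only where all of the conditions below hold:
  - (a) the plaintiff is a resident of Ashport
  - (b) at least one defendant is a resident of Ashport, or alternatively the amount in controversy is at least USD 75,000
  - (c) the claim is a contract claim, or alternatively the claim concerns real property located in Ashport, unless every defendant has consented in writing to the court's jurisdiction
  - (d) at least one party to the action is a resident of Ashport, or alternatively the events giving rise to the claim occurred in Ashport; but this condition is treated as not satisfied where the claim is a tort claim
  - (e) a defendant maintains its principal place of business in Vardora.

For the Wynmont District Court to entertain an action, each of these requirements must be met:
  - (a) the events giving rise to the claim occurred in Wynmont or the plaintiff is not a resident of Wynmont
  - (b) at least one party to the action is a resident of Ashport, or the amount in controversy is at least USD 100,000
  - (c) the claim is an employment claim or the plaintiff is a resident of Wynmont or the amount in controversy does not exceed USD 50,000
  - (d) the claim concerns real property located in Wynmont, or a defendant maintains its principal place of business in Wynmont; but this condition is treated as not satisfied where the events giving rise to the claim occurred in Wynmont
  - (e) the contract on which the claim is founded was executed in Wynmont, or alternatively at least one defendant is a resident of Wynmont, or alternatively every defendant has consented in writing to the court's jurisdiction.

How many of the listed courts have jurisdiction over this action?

0

The Provincial Court of Ashport:
  (a) The corporate defendant(s) have their principal place of business in Ashmere, not Ashport; the claim is a consumer claim, not a tort claim — none of the alternatives is met. Fails.
  (b) No such written consent has been filed. Condition not met.
  (c) The amount in controversy is $31,500, below the 75,000 dollars floor; no party resides in Ashport — every alternative fails. Not met.
  (d) The operative events occurred in Vardora, not Ashport. The proviso rescues it, though: the amount in controversy is USD 31,500, which meets the USD 28,500 floor. Met.
  → The court lacks jurisdiction.
The Vardora High Bench:
  (a) The amount in controversy is 31,500 dollars, which meets the 20,000 dollars floor, so this disjunct is met. The carve-out does not apply: the plaintiff resides in Lorley, not Vardora. Met.
  (b) The claim does not concern real property; no party resides in Vardora — none of the alternatives is met. Not met.
  (c) The claim is a consumer claim, not an employment claim; no such written consent has been filed; the plaintiff resides in Lorley, not Vardora — no alternative holds. Fails.
  (d) The plaintiff resides in Lorley, which is not Vardora — that alternative is enough. Condition met.
  → Not every requirement is met — no jurisdiction.
The Superior Court of Ashport:
  (a) The plaintiff resides in Lorley, not Ashport. Condition not met.
  (b) No defendant resides in Ashport (they reside in Ashmere, Lorley); the amount in controversy is $31,500, below the USD 75,000 floor — every alternative fails. Not satisfied.
  (c) The claim is a consumer claim, not a contract claim; the claim does not concern real property — none of the alternatives is met. And no such written consent has been filed, so the proviso does not save it. Fails.
  (d) No party resides in Ashport; the operative events occurred in Vardora, not Ashport — none of the alternatives is met. Condition not met.
  (e) The corporate defendant(s) have their principal place of business in Ashmere, not Vardora. Fails.
  → Not every requirement is met — no jurisdiction.
The Wynmont District Court:
  (a) The plaintiff resides in Lorley, which is not Wynmont, so this disjunct is met. Met.
  (b) No party resides in Ashport; the amount in controversy is $31,500, below the 100,000 dollars floor — every alternative fails. Condition not met.
  (c) The amount in controversy is 31,500 dollars, within the $50,000 ceiling, so one alternative holds. Condition met.
  (d) The claim does not concern real property; the corporate defendant(s) have their principal place of business in Ashmere, not Wynmont — no alternative holds. Condition not met.
  (e) The contract was executed in Wynmont — that alternative is enough. Condition met.
  → The court lacks jurisdiction.
No court satisfies all of its conditions.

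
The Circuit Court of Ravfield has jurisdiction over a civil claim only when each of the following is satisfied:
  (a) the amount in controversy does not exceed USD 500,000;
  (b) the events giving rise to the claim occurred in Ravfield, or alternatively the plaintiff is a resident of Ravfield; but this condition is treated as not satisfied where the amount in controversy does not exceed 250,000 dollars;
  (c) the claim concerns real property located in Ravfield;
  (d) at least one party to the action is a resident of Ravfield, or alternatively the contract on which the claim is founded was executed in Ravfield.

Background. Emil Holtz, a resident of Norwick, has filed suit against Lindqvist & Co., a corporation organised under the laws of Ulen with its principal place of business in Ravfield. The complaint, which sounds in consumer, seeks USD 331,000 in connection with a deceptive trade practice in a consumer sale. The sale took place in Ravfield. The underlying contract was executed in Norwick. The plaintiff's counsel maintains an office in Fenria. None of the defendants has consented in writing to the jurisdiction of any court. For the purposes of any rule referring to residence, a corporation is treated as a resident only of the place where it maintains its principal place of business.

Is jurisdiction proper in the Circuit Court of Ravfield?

The Circuit Court of Ravfield:
  (a) The amount in controversy is USD 331,000, within the $500,000 ceiling. Satisfied.
  (b) The operative events occurred in Ravfield, so one alternative holds. The carve-out does not apply: the amount in controversy is 331,000 dollars, above the USD 250,000 ceiling. Met.
  (c) The claim does not concern real property. Fails.
  (d) Lindqvist & Co. resides in Ravfield — that alternative is enough. Condition met.
  → No jurisdiction.

No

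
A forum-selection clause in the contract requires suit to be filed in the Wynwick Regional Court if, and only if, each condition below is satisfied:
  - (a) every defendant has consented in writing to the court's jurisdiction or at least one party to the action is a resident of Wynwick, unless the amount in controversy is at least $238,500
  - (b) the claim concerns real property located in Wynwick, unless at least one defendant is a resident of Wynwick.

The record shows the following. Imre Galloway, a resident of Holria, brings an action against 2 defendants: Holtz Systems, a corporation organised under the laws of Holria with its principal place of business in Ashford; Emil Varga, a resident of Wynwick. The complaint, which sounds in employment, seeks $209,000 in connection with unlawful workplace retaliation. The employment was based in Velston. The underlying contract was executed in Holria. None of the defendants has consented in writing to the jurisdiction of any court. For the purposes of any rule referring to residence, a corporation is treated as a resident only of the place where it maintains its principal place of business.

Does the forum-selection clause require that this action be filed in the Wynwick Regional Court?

The Wynwick Regional Court:
  (a) Emil Varga resides in Wynwick, so one alternative holds. Satisfied.
  (b) The claim does not concern real property. But Emil Varga resides in Wynwick, and the 'unless' clause therefore excuses the requirement. Satisfied.
  → Forum clause is triggered.

Yes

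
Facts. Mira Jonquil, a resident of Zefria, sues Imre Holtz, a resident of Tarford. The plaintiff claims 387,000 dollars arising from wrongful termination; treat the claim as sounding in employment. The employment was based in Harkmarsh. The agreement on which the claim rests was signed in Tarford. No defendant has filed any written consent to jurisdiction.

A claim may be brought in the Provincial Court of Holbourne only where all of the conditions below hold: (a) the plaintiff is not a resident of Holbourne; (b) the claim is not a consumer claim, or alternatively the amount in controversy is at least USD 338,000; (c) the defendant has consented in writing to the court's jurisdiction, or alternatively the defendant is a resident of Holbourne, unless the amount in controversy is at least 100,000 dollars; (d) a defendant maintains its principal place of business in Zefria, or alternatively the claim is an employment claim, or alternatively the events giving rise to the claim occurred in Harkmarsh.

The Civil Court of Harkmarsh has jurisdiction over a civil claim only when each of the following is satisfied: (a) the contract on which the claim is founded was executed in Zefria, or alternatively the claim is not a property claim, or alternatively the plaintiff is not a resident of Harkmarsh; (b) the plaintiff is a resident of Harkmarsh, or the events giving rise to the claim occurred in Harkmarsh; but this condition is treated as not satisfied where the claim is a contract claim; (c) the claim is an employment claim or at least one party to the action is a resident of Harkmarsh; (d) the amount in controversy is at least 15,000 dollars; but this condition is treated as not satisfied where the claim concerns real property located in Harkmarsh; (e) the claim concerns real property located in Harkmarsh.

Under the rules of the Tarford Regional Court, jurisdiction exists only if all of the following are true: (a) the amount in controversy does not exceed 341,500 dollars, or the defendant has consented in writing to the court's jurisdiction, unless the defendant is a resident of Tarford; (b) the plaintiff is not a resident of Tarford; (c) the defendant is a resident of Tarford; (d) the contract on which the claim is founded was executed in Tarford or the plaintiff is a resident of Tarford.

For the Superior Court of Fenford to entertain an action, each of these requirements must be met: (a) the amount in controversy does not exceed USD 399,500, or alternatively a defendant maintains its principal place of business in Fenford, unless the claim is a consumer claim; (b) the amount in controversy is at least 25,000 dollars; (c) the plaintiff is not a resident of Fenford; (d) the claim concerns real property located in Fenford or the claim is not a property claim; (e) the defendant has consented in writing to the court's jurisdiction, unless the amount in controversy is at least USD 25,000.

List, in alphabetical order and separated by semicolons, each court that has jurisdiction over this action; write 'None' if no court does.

the Provincial Court of Holbourne; the Superior Court of Fenford; the Tarford Regional Court

The Provincial Court of Holbourne:
  (a) The plaintiff resides in Zefria, which is not Holbourne. Met.
  (b) The claim is an employment claim, not a consumer claim, which satisfies one of the alternatives. Satisfied.
  (c) No such written consent has been filed; the defendant resides in Tarford, not Holbourne — none of the alternatives is met. The proviso rescues it, though: the amount in controversy is $387,000, which meets the 100,000 dollars floor. Condition met.
  (d) The claim is an employment claim, so one alternative holds. Satisfied.
  → Jurisdiction lies.
The Civil Court of Harkmarsh:
  (a) The claim is an employment claim, not a property claim, so one alternative holds. Met.
  (b) The operative events occurred in Harkmarsh, which satisfies one of the alternatives. The exception is not triggered, since the claim is an employment claim, not a contract claim. Condition met.
  (c) The claim is an employment claim, so this disjunct is met. Met.
  (d) The amount in controversy is 387,000 dollars, which meets the USD 15,000 floor. The exception is not triggered, since the claim does not concern real property. Condition met.
  (e) The claim does not concern real property. Not satisfied.
  → At least one condition fails; no jurisdiction.
The Tarford Regional Court:
  (a) The amount in controversy is 387,000 dollars, above the 341,500 dollars ceiling; no such written consent has been filed — none of the alternatives is met. However, the defendant resides in Tarford, so the 'unless' proviso supplies this condition. Met.
  (b) The plaintiff resides in Zefria, which is not Tarford. Condition met.
  (c) The defendant resides in Tarford. Met.
  (d) The contract was executed in Tarford — that alternative is enough. Met.
  → Every requirement is satisfied — jurisdiction.
The Superior Court of Fenford:
  (a) The amount in controversy is 387,000 dollars, within the USD 399,500 ceiling, which satisfies one of the alternatives. Met.
  (b) The amount in controversy is $387,000, which meets the 25,000 dollars floor. Condition met.
  (c) The plaintiff resides in Zefria, which is not Fenford. Satisfied.
  (d) The claim is an employment claim, not a property claim, so one alternative holds. Met.
  (e) No such written consent has been filed. However, the amount in controversy is USD 387,000, which meets the 25,000 dollars floor, so the 'unless' proviso supplies this condition. Met.
  → All conditions met; jurisdiction exists.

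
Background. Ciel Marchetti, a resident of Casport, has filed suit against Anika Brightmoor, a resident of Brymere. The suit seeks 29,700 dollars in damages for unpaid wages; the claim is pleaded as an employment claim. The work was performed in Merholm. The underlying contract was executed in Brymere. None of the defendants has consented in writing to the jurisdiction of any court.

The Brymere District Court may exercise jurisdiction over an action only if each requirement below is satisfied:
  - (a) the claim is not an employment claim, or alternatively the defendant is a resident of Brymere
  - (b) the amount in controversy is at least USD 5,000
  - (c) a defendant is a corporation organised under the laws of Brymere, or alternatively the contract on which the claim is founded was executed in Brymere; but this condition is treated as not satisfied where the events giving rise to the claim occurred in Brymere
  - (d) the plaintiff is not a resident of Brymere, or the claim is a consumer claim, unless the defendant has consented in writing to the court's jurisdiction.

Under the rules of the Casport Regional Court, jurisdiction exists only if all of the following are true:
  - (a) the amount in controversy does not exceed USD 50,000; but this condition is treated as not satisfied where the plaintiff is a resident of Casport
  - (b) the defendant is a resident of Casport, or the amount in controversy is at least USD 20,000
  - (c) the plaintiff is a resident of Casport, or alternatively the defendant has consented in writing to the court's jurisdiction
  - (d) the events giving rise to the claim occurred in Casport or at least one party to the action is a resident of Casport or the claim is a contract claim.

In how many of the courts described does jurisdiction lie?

The Brymere District Court:
  (a) The defendant resides in Brymere — that alternative is enough. Met.
  (b) The amount in controversy is 29,700 dollars, which meets the $5,000 floor. Condition met.
  (c) The contract was executed in Brymere, which satisfies one of the alternatives. The carve-out does not apply: the operative events occurred in Merholm, not Brymere. Condition met.
  (d) The plaintiff resides in Casport, which is not Brymere, which satisfies one of the alternatives. Satisfied.
  → All conditions met; jurisdiction exists.
The Casport Regional Court:
  (a) The amount in controversy is 29,700 dollars, within the $50,000 ceiling. But the carve-out bites: the plaintiff resides in Casport. Condition not met.
  (b) The amount in controversy is 29,700 dollars, which meets the 20,000 dollars floor, so this disjunct is met. Satisfied.
  (c) The plaintiff resides in Casport — that alternative is enough. Satisfied.
  (d) Ciel Marchetti resides in Casport, which satisfies one of the alternatives. Condition met.
  → The court lacks jurisdiction.
Courts with jurisdiction: the Brymere District Court — 1 in total.

1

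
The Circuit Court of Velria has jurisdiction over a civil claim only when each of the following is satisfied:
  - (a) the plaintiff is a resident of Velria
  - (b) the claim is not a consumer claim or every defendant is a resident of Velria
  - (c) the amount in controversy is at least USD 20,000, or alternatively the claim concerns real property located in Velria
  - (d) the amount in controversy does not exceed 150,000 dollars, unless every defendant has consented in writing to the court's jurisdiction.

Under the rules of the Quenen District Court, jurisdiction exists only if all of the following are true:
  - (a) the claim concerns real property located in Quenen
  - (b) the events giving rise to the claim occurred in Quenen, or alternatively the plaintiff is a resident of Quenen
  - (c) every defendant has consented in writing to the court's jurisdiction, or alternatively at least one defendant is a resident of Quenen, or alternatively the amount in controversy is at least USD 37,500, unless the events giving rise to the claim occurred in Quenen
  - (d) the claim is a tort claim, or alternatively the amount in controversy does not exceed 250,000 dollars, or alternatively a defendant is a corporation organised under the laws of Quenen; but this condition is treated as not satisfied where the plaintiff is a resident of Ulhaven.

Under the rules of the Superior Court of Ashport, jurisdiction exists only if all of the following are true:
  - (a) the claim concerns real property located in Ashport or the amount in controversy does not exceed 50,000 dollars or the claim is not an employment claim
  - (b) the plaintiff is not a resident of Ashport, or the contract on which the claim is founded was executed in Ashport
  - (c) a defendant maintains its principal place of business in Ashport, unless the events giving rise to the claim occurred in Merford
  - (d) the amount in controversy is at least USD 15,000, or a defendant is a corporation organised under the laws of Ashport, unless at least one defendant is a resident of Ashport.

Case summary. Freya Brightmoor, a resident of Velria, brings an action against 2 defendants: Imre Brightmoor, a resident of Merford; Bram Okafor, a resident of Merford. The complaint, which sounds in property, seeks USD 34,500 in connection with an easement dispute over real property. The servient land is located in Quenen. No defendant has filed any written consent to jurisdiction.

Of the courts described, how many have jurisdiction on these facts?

The Circuit Court of Velria:
  (a) The plaintiff resides in Velria. Satisfied.
  (b) The claim is a property claim, not a consumer claim, which satisfies one of the alternatives. Met.
  (c) The amount in controversy is $34,500, which meets the $20,000 floor, so one alternative holds. Condition met.
  (d) The amount in controversy is USD 34,500, within the 150,000 dollars ceiling. Met.
  → Jurisdiction lies.
The Quenen District Court:
  (a) The property lies in Quenen. Condition met.
  (b) The operative events occurred in Quenen, so this disjunct is met. Condition met.
  (c) No such written consent has been filed; no defendant resides in Quenen (they reside in Merford, Merford); the amount in controversy is $34,500, below the $37,500 floor — no alternative holds. However, the operative events occurred in Quenen, so the 'unless' proviso supplies this condition. Satisfied.
  (d) The amount in controversy is $34,500, within the $250,000 ceiling, so this disjunct is met. And the carve-out is inapplicable — the plaintiff resides in Velria, not Ulhaven. Met.
  → The court has jurisdiction.
The Superior Court of Ashport:
  (a) The amount in controversy is 34,500 dollars, within the USD 50,000 ceiling — that alternative is enough. Met.
  (b) The plaintiff resides in Velria, which is not Ashport, which satisfies one of the alternatives. Condition met.
  (c) No defendant is a corporation. And the operative events occurred in Quenen, not Merford, so the proviso does not save it. Not met.
  (d) The amount in controversy is 34,500 dollars, which meets the USD 15,000 floor, so this disjunct is met. Condition met.
  → Not every requirement is met — no jurisdiction.
Courts with jurisdiction: the Circuit Court of Velria, the Quenen District Court — 2 in total.

2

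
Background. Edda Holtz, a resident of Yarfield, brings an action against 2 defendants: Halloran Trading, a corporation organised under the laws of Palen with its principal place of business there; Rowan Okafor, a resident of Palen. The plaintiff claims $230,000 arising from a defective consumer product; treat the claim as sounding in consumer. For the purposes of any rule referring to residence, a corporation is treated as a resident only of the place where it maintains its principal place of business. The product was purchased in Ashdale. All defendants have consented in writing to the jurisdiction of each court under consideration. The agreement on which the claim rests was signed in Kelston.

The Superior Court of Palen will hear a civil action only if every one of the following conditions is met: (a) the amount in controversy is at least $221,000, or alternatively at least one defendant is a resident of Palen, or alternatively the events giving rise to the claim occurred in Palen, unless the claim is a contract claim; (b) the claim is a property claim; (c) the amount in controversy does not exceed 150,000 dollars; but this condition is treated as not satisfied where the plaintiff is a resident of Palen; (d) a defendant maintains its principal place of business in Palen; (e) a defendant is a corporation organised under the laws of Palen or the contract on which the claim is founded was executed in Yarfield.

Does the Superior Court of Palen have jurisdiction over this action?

The Superior Court of Palen:
  (a) The amount in controversy is USD 230,000, which meets the 221,000 dollars floor — that alternative is enough. Satisfied.
  (b) The claim is a consumer claim, not a property claim. Not satisfied.
  (c) The amount in controversy is 230,000 dollars, above the $150,000 ceiling. Fails.
  (d) Halloran Trading has its principal place of business in Palen. Met.
  (e) Halloran Trading is organised under the laws of Palen — that alternative is enough. Satisfied.
  → The court lacks jurisdiction.

No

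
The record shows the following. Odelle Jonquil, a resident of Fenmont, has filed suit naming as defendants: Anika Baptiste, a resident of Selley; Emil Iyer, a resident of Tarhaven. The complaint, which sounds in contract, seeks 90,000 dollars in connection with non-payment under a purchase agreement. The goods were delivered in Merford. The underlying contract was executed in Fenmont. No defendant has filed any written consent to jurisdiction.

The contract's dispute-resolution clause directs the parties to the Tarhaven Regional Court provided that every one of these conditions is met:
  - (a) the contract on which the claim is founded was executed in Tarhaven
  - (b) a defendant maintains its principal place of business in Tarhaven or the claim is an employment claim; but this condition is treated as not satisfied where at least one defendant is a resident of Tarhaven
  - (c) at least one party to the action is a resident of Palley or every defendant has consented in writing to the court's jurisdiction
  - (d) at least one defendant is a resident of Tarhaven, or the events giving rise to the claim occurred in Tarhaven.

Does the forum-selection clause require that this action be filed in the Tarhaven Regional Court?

No

The Tarhaven Regional Court:
  (a) The contract was executed in Fenmont, not Tarhaven. Fails.
  (b) No defendant is a corporation; the claim is a contract claim, not an employment claim — no alternative holds. Not met.
  (c) No party resides in Palley; no such written consent has been filed — none of the alternatives is met. Fails.
  (d) Emil Iyer resides in Tarhaven, which satisfies one of the alternatives. Met.
  → The clause does not apply.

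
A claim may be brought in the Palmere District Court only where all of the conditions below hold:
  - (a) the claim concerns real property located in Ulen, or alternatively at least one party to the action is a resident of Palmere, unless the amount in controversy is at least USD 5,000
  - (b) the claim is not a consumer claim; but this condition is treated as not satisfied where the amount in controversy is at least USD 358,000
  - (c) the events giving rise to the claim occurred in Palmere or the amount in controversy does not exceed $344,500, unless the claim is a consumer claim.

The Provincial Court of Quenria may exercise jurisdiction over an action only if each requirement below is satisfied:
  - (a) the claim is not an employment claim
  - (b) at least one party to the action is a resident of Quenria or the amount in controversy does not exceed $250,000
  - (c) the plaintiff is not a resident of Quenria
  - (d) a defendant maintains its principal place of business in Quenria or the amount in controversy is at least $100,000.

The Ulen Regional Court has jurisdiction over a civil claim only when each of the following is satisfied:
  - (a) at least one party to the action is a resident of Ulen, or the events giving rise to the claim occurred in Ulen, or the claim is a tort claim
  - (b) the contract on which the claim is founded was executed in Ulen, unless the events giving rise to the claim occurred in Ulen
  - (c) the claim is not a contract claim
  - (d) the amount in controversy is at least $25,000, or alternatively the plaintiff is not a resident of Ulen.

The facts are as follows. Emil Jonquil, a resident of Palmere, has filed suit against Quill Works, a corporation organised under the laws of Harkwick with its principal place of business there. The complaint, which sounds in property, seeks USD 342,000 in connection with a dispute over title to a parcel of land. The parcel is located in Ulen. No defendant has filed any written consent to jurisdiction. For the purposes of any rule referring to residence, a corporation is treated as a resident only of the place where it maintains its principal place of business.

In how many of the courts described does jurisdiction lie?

The Palmere District Court:
  (a) The property lies in Ulen — that alternative is enough. Satisfied.
  (b) The claim is a property claim, not a consumer claim. The carve-out does not apply: the amount in controversy is USD 342,000, below the 358,000 dollars floor. Met.
  (c) The amount in controversy is USD 342,000, within the USD 344,500 ceiling, so this disjunct is met. Met.
  → All conditions met; jurisdiction exists.
The Provincial Court of Quenria:
  (a) The claim is a property claim, not an employment claim. Satisfied.
  (b) No party resides in Quenria; the amount in controversy is $342,000, above the 250,000 dollars ceiling — none of the alternatives is met. Fails.
  (c) The plaintiff resides in Palmere, which is not Quenria. Satisfied.
  (d) The amount in controversy is USD 342,000, which meets the USD 100,000 floor, so one alternative holds. Met.
  → Not every requirement is met — no jurisdiction.
The Ulen Regional Court:
  (a) The operative events occurred in Ulen — that alternative is enough. Condition met.
  (b) No contract (and hence no place of execution) is alleged. However, the operative events occurred in Ulen, so the 'unless' proviso supplies this condition. Condition met.
  (c) The claim is a property claim, not a contract claim. Satisfied.
  (d) The amount in controversy is $342,000, which meets the $25,000 floor — that alternative is enough. Satisfied.
  → Every requirement is satisfied — jurisdiction.
Courts with jurisdiction: the Palmere District Court, the Ulen Regional Court — 2 in total.

2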